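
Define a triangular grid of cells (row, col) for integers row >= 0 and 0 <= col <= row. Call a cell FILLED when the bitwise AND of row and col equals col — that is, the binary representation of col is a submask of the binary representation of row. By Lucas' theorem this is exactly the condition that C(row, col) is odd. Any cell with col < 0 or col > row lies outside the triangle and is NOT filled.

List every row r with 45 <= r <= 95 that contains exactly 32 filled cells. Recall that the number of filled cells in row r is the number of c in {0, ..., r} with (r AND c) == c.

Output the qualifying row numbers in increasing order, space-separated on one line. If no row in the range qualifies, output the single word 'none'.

Row r has 2^popcount(r) filled cells, so we need popcount(r) = log2(32) = 5.
Scan r = 45..95 and keep those with exactly 5 one-bits:
r=45=101101 popcount=4 -> skip
r=46=101110 popcount=4 -> skip
r=47=101111 popcount=5 -> KEEP
r=48=110000 popcount=2 -> skip
r=49=110001 popcount=3 -> skip
r=50=110010 popcount=3 -> skip
r=51=110011 popcount=4 -> skip
r=52=110100 popcount=3 -> skip
r=53=110101 popcount=4 -> skip
r=54=110110 popcount=4 -> skip
r=55=110111 popcount=5 -> KEEP
r=56=111000 popcount=3 -> skip
r=57=111001 popcount=4 -> skip
r=58=111010 popcount=4 -> skip
r=59=111011 popcount=5 -> KEEP
r=60=111100 popcount=4 -> skip
r=61=111101 popcount=5 -> KEEP
r=62=111110 popcount=5 -> KEEP
r=63=111111 popcount=6 -> skip
r=64=1000000 popcount=1 -> skip
r=65=1000001 popcount=2 -> skip
r=66=1000010 popcount=2 -> skip
r=67=1000011 popcount=3 -> skip
r=68=1000100 popcount=2 -> skip
r=69=1000101 popcount=3 -> skip
r=70=1000110 popcount=3 -> skip
r=71=1000111 popcount=4 -> skip
r=72=1001000 popcount=2 -> skip
r=73=1001001 popcount=3 -> skip
r=74=1001010 popcount=3 -> skip
r=75=1001011 popcount=4 -> skip
r=76=1001100 popcount=3 -> skip
r=77=1001101 popcount=4 -> skip
r=78=1001110 popcount=4 -> skip
r=79=1001111 popcount=5 -> KEEP
r=80=1010000 popcount=2 -> skip
r=81=1010001 popcount=3 -> skip
r=82=1010010 popcount=3 -> skip
r=83=1010011 popcount=4 -> skip
r=84=1010100 popcount=3 -> skip
r=85=1010101 popcount=4 -> skip
r=86=1010110 popcount=4 -> skip
r=87=1010111 popcount=5 -> KEEP
r=88=1011000 popcount=3 -> skip
r=89=1011001 popcount=4 -> skip
r=90=1011010 popcount=4 -> skip
r=91=1011011 popcount=5 -> KEEP
r=92=1011100 popcount=4 -> skip
r=93=1011101 popcount=5 -> KEEP
r=94=1011110 popcount=5 -> KEEP
r=95=1011111 popcount=6 -> skip
Kept rows: 47 55 59 61 62 79 87 91 93 94

Answer: 47 55 59 61 62 79 87 91 93 94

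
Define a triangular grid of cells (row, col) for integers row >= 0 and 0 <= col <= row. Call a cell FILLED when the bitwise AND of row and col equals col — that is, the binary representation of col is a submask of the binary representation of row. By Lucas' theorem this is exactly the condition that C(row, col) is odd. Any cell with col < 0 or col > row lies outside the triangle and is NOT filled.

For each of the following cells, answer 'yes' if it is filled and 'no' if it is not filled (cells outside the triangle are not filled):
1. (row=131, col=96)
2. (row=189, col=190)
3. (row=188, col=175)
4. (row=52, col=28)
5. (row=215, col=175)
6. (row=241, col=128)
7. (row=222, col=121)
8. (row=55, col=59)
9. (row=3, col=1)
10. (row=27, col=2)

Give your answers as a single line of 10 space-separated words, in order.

Answer: no no no no no yes no no yes yes

Derivation:
(131,96): row=0b10000011, col=0b1100000, row AND col = 0b0 = 0; 0 != 96 -> empty
(189,190): col outside [0, 189] -> not filled
(188,175): row=0b10111100, col=0b10101111, row AND col = 0b10101100 = 172; 172 != 175 -> empty
(52,28): row=0b110100, col=0b11100, row AND col = 0b10100 = 20; 20 != 28 -> empty
(215,175): row=0b11010111, col=0b10101111, row AND col = 0b10000111 = 135; 135 != 175 -> empty
(241,128): row=0b11110001, col=0b10000000, row AND col = 0b10000000 = 128; 128 == 128 -> filled
(222,121): row=0b11011110, col=0b1111001, row AND col = 0b1011000 = 88; 88 != 121 -> empty
(55,59): col outside [0, 55] -> not filled
(3,1): row=0b11, col=0b1, row AND col = 0b1 = 1; 1 == 1 -> filled
(27,2): row=0b11011, col=0b10, row AND col = 0b10 = 2; 2 == 2 -> filled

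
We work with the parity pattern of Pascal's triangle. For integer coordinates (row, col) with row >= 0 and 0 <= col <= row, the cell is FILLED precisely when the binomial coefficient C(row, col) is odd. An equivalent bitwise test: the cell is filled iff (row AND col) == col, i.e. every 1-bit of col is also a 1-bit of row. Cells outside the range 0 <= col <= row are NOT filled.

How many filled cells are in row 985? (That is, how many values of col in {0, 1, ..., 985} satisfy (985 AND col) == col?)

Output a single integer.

985 in binary = 1111011001
popcount(985) = number of 1-bits in 1111011001 = 7
A col c satisfies (985 AND c) == c iff every set bit of c is also set in 985; each of the 7 set bits of 985 can independently be on or off in c.
count = 2^7 = 128

Answer: 128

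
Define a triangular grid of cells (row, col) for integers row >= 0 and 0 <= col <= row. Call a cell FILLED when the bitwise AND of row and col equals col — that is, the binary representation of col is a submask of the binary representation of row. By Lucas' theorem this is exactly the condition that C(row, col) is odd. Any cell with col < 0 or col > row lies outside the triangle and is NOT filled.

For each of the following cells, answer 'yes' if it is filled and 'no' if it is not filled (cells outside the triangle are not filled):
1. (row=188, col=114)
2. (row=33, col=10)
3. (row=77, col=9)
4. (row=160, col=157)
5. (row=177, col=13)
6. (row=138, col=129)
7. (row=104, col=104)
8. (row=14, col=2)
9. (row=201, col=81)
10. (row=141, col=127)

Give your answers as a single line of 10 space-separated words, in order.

(188,114): row=0b10111100, col=0b1110010, row AND col = 0b110000 = 48; 48 != 114 -> empty
(33,10): row=0b100001, col=0b1010, row AND col = 0b0 = 0; 0 != 10 -> empty
(77,9): row=0b1001101, col=0b1001, row AND col = 0b1001 = 9; 9 == 9 -> filled
(160,157): row=0b10100000, col=0b10011101, row AND col = 0b10000000 = 128; 128 != 157 -> empty
(177,13): row=0b10110001, col=0b1101, row AND col = 0b1 = 1; 1 != 13 -> empty
(138,129): row=0b10001010, col=0b10000001, row AND col = 0b10000000 = 128; 128 != 129 -> empty
(104,104): row=0b1101000, col=0b1101000, row AND col = 0b1101000 = 104; 104 == 104 -> filled
(14,2): row=0b1110, col=0b10, row AND col = 0b10 = 2; 2 == 2 -> filled
(201,81): row=0b11001001, col=0b1010001, row AND col = 0b1000001 = 65; 65 != 81 -> empty
(141,127): row=0b10001101, col=0b1111111, row AND col = 0b1101 = 13; 13 != 127 -> empty

Answer: no no yes no no no yes yes no no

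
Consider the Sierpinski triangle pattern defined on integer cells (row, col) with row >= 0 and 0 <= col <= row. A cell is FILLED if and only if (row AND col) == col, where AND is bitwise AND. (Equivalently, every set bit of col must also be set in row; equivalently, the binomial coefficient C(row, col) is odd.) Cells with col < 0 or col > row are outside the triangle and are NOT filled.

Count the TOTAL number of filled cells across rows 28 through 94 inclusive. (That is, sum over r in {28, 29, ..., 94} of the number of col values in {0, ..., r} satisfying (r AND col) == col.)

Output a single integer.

Answer: 980

Derivation:
r28=11100 pc3: +8 =8
r29=11101 pc4: +16 =24
r30=11110 pc4: +16 =40
r31=11111 pc5: +32 =72
r32=100000 pc1: +2 =74
r33=100001 pc2: +4 =78
r34=100010 pc2: +4 =82
r35=100011 pc3: +8 =90
r36=100100 pc2: +4 =94
r37=100101 pc3: +8 =102
r38=100110 pc3: +8 =110
r39=100111 pc4: +16 =126
r40=101000 pc2: +4 =130
r41=101001 pc3: +8 =138
r42=101010 pc3: +8 =146
r43=101011 pc4: +16 =162
r44=101100 pc3: +8 =170
r45=101101 pc4: +16 =186
r46=101110 pc4: +16 =202
r47=101111 pc5: +32 =234
r48=110000 pc2: +4 =238
r49=110001 pc3: +8 =246
r50=110010 pc3: +8 =254
r51=110011 pc4: +16 =270
r52=110100 pc3: +8 =278
r53=110101 pc4: +16 =294
r54=110110 pc4: +16 =310
r55=110111 pc5: +32 =342
r56=111000 pc3: +8 =350
r57=111001 pc4: +16 =366
r58=111010 pc4: +16 =382
r59=111011 pc5: +32 =414
r60=111100 pc4: +16 =430
r61=111101 pc5: +32 =462
r62=111110 pc5: +32 =494
r63=111111 pc6: +64 =558
r64=1000000 pc1: +2 =560
r65=1000001 pc2: +4 =564
r66=1000010 pc2: +4 =568
r67=1000011 pc3: +8 =576
r68=1000100 pc2: +4 =580
r69=1000101 pc3: +8 =588
r70=1000110 pc3: +8 =596
r71=1000111 pc4: +16 =612
r72=1001000 pc2: +4 =616
r73=1001001 pc3: +8 =624
r74=1001010 pc3: +8 =632
r75=1001011 pc4: +16 =648
r76=1001100 pc3: +8 =656
r77=1001101 pc4: +16 =672
r78=1001110 pc4: +16 =688
r79=1001111 pc5: +32 =720
r80=1010000 pc2: +4 =724
r81=1010001 pc3: +8 =732
r82=1010010 pc3: +8 =740
r83=1010011 pc4: +16 =756
r84=1010100 pc3: +8 =764
r85=1010101 pc4: +16 =780
r86=1010110 pc4: +16 =796
r87=1010111 pc5: +32 =828
r88=1011000 pc3: +8 =836
r89=1011001 pc4: +16 =852
r90=1011010 pc4: +16 =868
r91=1011011 pc5: +32 =900
r92=1011100 pc4: +16 =916
r93=1011101 pc5: +32 =948
r94=1011110 pc5: +32 =980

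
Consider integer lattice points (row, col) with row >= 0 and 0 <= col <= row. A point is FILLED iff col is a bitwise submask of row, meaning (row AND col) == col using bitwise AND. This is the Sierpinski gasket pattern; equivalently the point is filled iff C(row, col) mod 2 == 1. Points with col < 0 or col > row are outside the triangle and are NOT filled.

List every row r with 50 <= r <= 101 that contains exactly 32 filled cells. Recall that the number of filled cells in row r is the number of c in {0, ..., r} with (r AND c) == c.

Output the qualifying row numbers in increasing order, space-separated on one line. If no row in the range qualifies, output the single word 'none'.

Answer: 55 59 61 62 79 87 91 93 94

Derivation:
Row r has 2^popcount(r) filled cells, so we need popcount(r) = log2(32) = 5.
Scan r = 50..101 and keep those with exactly 5 one-bits:
r=50=110010 popcount=3 -> skip
r=51=110011 popcount=4 -> skip
r=52=110100 popcount=3 -> skip
r=53=110101 popcount=4 -> skip
r=54=110110 popcount=4 -> skip
r=55=110111 popcount=5 -> KEEP
r=56=111000 popcount=3 -> skip
r=57=111001 popcount=4 -> skip
r=58=111010 popcount=4 -> skip
r=59=111011 popcount=5 -> KEEP
r=60=111100 popcount=4 -> skip
r=61=111101 popcount=5 -> KEEP
r=62=111110 popcount=5 -> KEEP
r=63=111111 popcount=6 -> skip
r=64=1000000 popcount=1 -> skip
r=65=1000001 popcount=2 -> skip
r=66=1000010 popcount=2 -> skip
r=67=1000011 popcount=3 -> skip
r=68=1000100 popcount=2 -> skip
r=69=1000101 popcount=3 -> skip
r=70=1000110 popcount=3 -> skip
r=71=1000111 popcount=4 -> skip
r=72=1001000 popcount=2 -> skip
r=73=1001001 popcount=3 -> skip
r=74=1001010 popcount=3 -> skip
r=75=1001011 popcount=4 -> skip
r=76=1001100 popcount=3 -> skip
r=77=1001101 popcount=4 -> skip
r=78=1001110 popcount=4 -> skip
r=79=1001111 popcount=5 -> KEEP
r=80=1010000 popcount=2 -> skip
r=81=1010001 popcount=3 -> skip
r=82=1010010 popcount=3 -> skip
r=83=1010011 popcount=4 -> skip
r=84=1010100 popcount=3 -> skip
r=85=1010101 popcount=4 -> skip
r=86=1010110 popcount=4 -> skip
r=87=1010111 popcount=5 -> KEEP
r=88=1011000 popcount=3 -> skip
r=89=1011001 popcount=4 -> skip
r=90=1011010 popcount=4 -> skip
r=91=1011011 popcount=5 -> KEEP
r=92=1011100 popcount=4 -> skip
r=93=1011101 popcount=5 -> KEEP
r=94=1011110 popcount=5 -> KEEP
r=95=1011111 popcount=6 -> skip
r=96=1100000 popcount=2 -> skip
r=97=1100001 popcount=3 -> skip
r=98=1100010 popcount=3 -> skip
r=99=1100011 popcount=4 -> skip
r=100=1100100 popcount=3 -> skip
r=101=1100101 popcount=4 -> skip
Kept rows: 55 59 61 62 79 87 91 93 94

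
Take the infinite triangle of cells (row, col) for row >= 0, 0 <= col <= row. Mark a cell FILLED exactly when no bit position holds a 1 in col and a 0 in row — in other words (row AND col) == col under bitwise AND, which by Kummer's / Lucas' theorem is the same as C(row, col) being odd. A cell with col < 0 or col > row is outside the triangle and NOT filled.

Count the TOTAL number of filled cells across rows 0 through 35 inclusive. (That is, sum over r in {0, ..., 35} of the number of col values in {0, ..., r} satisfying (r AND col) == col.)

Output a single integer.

r0=0 pc0: +1 =1
r1=1 pc1: +2 =3
r2=10 pc1: +2 =5
r3=11 pc2: +4 =9
r4=100 pc1: +2 =11
r5=101 pc2: +4 =15
r6=110 pc2: +4 =19
r7=111 pc3: +8 =27
r8=1000 pc1: +2 =29
r9=1001 pc2: +4 =33
r10=1010 pc2: +4 =37
r11=1011 pc3: +8 =45
r12=1100 pc2: +4 =49
r13=1101 pc3: +8 =57
r14=1110 pc3: +8 =65
r15=1111 pc4: +16 =81
r16=10000 pc1: +2 =83
r17=10001 pc2: +4 =87
r18=10010 pc2: +4 =91
r19=10011 pc3: +8 =99
r20=10100 pc2: +4 =103
r21=10101 pc3: +8 =111
r22=10110 pc3: +8 =119
r23=10111 pc4: +16 =135
r24=11000 pc2: +4 =139
r25=11001 pc3: +8 =147
r26=11010 pc3: +8 =155
r27=11011 pc4: +16 =171
r28=11100 pc3: +8 =179
r29=11101 pc4: +16 =195
r30=11110 pc4: +16 =211
r31=11111 pc5: +32 =243
r32=100000 pc1: +2 =245
r33=100001 pc2: +4 =249
r34=100010 pc2: +4 =253
r35=100011 pc3: +8 =261

Answer: 261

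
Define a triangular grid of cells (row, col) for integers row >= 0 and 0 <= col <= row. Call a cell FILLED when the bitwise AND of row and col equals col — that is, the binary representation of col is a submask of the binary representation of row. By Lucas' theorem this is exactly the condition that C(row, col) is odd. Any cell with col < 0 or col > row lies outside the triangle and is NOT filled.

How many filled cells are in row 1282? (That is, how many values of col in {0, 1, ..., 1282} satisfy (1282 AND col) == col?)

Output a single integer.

Answer: 8

Derivation:
1282 in binary = 10100000010
popcount(1282) = number of 1-bits in 10100000010 = 3
A col c satisfies (1282 AND c) == c iff every set bit of c is also set in 1282; each of the 3 set bits of 1282 can independently be on or off in c.
count = 2^3 = 8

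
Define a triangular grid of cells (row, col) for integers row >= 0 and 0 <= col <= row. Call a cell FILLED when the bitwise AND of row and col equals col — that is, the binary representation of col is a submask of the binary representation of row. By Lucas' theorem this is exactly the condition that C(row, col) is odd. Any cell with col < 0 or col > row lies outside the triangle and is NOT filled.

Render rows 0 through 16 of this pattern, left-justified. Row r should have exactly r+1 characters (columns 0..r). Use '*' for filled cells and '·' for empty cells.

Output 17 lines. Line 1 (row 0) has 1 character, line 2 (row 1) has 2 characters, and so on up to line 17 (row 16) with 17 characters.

r0=0: *
r1=1: **
r2=10: *·*
r3=11: ****
r4=100: *···*
r5=101: **··**
r6=110: *·*·*·*
r7=111: ********
r8=1000: *·······*
r9=1001: **······**
r10=1010: *·*·····*·*
r11=1011: ****····****
r12=1100: *···*···*···*
r13=1101: **··**··**··**
r14=1110: *·*·*·*·*·*·*·*
r15=1111: ****************
r16=10000: *···············*

Answer: *
**
*·*
****
*···*
**··**
*·*·*·*
********
*·······*
**······**
*·*·····*·*
****····****
*···*···*···*
**··**··**··**
*·*·*·*·*·*·*·*
****************
*···············*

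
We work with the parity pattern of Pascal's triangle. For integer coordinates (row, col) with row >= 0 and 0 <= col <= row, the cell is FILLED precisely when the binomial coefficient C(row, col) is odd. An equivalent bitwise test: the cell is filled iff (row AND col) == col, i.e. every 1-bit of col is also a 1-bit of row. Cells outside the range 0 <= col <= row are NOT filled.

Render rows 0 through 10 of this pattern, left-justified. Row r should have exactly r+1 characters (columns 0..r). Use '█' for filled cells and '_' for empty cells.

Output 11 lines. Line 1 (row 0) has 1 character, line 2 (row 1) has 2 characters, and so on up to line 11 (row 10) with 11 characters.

Answer: █
██
█_█
████
█___█
██__██
█_█_█_█
████████
█_______█
██______██
█_█_____█_█

Derivation:
r0=0: █
r1=1: ██
r2=10: █_█
r3=11: ████
r4=100: █___█
r5=101: ██__██
r6=110: █_█_█_█
r7=111: ████████
r8=1000: █_______█
r9=1001: ██______██
r10=1010: █_█_____█_█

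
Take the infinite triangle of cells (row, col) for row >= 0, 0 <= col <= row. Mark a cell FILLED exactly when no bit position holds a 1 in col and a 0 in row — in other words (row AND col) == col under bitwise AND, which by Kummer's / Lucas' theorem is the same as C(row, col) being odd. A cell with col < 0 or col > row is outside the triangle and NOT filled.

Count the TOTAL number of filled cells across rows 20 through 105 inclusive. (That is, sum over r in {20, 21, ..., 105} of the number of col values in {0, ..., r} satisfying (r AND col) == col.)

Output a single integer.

Answer: 1248

Derivation:
r20=10100 pc2: +4 =4
r21=10101 pc3: +8 =12
r22=10110 pc3: +8 =20
r23=10111 pc4: +16 =36
r24=11000 pc2: +4 =40
r25=11001 pc3: +8 =48
r26=11010 pc3: +8 =56
r27=11011 pc4: +16 =72
r28=11100 pc3: +8 =80
r29=11101 pc4: +16 =96
r30=11110 pc4: +16 =112
r31=11111 pc5: +32 =144
r32=100000 pc1: +2 =146
r33=100001 pc2: +4 =150
r34=100010 pc2: +4 =154
r35=100011 pc3: +8 =162
r36=100100 pc2: +4 =166
r37=100101 pc3: +8 =174
r38=100110 pc3: +8 =182
r39=100111 pc4: +16 =198
r40=101000 pc2: +4 =202
r41=101001 pc3: +8 =210
r42=101010 pc3: +8 =218
r43=101011 pc4: +16 =234
r44=101100 pc3: +8 =242
r45=101101 pc4: +16 =258
r46=101110 pc4: +16 =274
r47=101111 pc5: +32 =306
r48=110000 pc2: +4 =310
r49=110001 pc3: +8 =318
r50=110010 pc3: +8 =326
r51=110011 pc4: +16 =342
r52=110100 pc3: +8 =350
r53=110101 pc4: +16 =366
r54=110110 pc4: +16 =382
r55=110111 pc5: +32 =414
r56=111000 pc3: +8 =422
r57=111001 pc4: +16 =438
r58=111010 pc4: +16 =454
r59=111011 pc5: +32 =486
r60=111100 pc4: +16 =502
r61=111101 pc5: +32 =534
r62=111110 pc5: +32 =566
r63=111111 pc6: +64 =630
r64=1000000 pc1: +2 =632
r65=1000001 pc2: +4 =636
r66=1000010 pc2: +4 =640
r67=1000011 pc3: +8 =648
r68=1000100 pc2: +4 =652
r69=1000101 pc3: +8 =660
r70=1000110 pc3: +8 =668
r71=1000111 pc4: +16 =684
r72=1001000 pc2: +4 =688
r73=1001001 pc3: +8 =696
r74=1001010 pc3: +8 =704
r75=1001011 pc4: +16 =720
r76=1001100 pc3: +8 =728
r77=1001101 pc4: +16 =744
r78=1001110 pc4: +16 =760
r79=1001111 pc5: +32 =792
r80=1010000 pc2: +4 =796
r81=1010001 pc3: +8 =804
r82=1010010 pc3: +8 =812
r83=1010011 pc4: +16 =828
r84=1010100 pc3: +8 =836
r85=1010101 pc4: +16 =852
r86=1010110 pc4: +16 =868
r87=1010111 pc5: +32 =900
r88=1011000 pc3: +8 =908
r89=1011001 pc4: +16 =924
r90=1011010 pc4: +16 =940
r91=1011011 pc5: +32 =972
r92=1011100 pc4: +16 =988
r93=1011101 pc5: +32 =1020
r94=1011110 pc5: +32 =1052
r95=1011111 pc6: +64 =1116
r96=1100000 pc2: +4 =1120
r97=1100001 pc3: +8 =1128
r98=1100010 pc3: +8 =1136
r99=1100011 pc4: +16 =1152
r100=1100100 pc3: +8 =1160
r101=1100101 pc4: +16 =1176
r102=1100110 pc4: +16 =1192
r103=1100111 pc5: +32 =1224
r104=1101000 pc3: +8 =1232
r105=1101001 pc4: +16 =1248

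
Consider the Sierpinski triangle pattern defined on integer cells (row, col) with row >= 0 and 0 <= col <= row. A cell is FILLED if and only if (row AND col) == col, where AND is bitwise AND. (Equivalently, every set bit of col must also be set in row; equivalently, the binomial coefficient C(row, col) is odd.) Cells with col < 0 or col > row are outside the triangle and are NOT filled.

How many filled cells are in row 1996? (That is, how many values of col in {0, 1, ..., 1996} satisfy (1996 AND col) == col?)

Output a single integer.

1996 in binary = 11111001100
popcount(1996) = number of 1-bits in 11111001100 = 7
A col c satisfies (1996 AND c) == c iff every set bit of c is also set in 1996; each of the 7 set bits of 1996 can independently be on or off in c.
count = 2^7 = 128

Answer: 128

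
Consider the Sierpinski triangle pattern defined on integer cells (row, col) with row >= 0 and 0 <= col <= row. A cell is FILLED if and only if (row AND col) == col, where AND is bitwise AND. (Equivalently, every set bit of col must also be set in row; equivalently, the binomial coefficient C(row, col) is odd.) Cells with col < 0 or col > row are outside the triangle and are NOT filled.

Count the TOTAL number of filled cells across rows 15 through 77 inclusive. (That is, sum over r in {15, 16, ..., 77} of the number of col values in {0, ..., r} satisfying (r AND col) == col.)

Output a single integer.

r15=1111 pc4: +16 =16
r16=10000 pc1: +2 =18
r17=10001 pc2: +4 =22
r18=10010 pc2: +4 =26
r19=10011 pc3: +8 =34
r20=10100 pc2: +4 =38
r21=10101 pc3: +8 =46
r22=10110 pc3: +8 =54
r23=10111 pc4: +16 =70
r24=11000 pc2: +4 =74
r25=11001 pc3: +8 =82
r26=11010 pc3: +8 =90
r27=11011 pc4: +16 =106
r28=11100 pc3: +8 =114
r29=11101 pc4: +16 =130
r30=11110 pc4: +16 =146
r31=11111 pc5: +32 =178
r32=100000 pc1: +2 =180
r33=100001 pc2: +4 =184
r34=100010 pc2: +4 =188
r35=100011 pc3: +8 =196
r36=100100 pc2: +4 =200
r37=100101 pc3: +8 =208
r38=100110 pc3: +8 =216
r39=100111 pc4: +16 =232
r40=101000 pc2: +4 =236
r41=101001 pc3: +8 =244
r42=101010 pc3: +8 =252
r43=101011 pc4: +16 =268
r44=101100 pc3: +8 =276
r45=101101 pc4: +16 =292
r46=101110 pc4: +16 =308
r47=101111 pc5: +32 =340
r48=110000 pc2: +4 =344
r49=110001 pc3: +8 =352
r50=110010 pc3: +8 =360
r51=110011 pc4: +16 =376
r52=110100 pc3: +8 =384
r53=110101 pc4: +16 =400
r54=110110 pc4: +16 =416
r55=110111 pc5: +32 =448
r56=111000 pc3: +8 =456
r57=111001 pc4: +16 =472
r58=111010 pc4: +16 =488
r59=111011 pc5: +32 =520
r60=111100 pc4: +16 =536
r61=111101 pc5: +32 =568
r62=111110 pc5: +32 =600
r63=111111 pc6: +64 =664
r64=1000000 pc1: +2 =666
r65=1000001 pc2: +4 =670
r66=1000010 pc2: +4 =674
r67=1000011 pc3: +8 =682
r68=1000100 pc2: +4 =686
r69=1000101 pc3: +8 =694
r70=1000110 pc3: +8 =702
r71=1000111 pc4: +16 =718
r72=1001000 pc2: +4 =722
r73=1001001 pc3: +8 =730
r74=1001010 pc3: +8 =738
r75=1001011 pc4: +16 =754
r76=1001100 pc3: +8 =762
r77=1001101 pc4: +16 =778

Answer: 778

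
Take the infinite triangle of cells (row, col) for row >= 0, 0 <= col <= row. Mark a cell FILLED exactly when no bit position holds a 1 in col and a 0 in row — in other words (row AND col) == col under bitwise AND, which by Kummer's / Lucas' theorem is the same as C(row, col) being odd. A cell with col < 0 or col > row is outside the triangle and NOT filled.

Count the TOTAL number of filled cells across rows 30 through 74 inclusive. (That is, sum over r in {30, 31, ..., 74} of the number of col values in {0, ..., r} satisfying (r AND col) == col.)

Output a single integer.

r30=11110 pc4: +16 =16
r31=11111 pc5: +32 =48
r32=100000 pc1: +2 =50
r33=100001 pc2: +4 =54
r34=100010 pc2: +4 =58
r35=100011 pc3: +8 =66
r36=100100 pc2: +4 =70
r37=100101 pc3: +8 =78
r38=100110 pc3: +8 =86
r39=100111 pc4: +16 =102
r40=101000 pc2: +4 =106
r41=101001 pc3: +8 =114
r42=101010 pc3: +8 =122
r43=101011 pc4: +16 =138
r44=101100 pc3: +8 =146
r45=101101 pc4: +16 =162
r46=101110 pc4: +16 =178
r47=101111 pc5: +32 =210
r48=110000 pc2: +4 =214
r49=110001 pc3: +8 =222
r50=110010 pc3: +8 =230
r51=110011 pc4: +16 =246
r52=110100 pc3: +8 =254
r53=110101 pc4: +16 =270
r54=110110 pc4: +16 =286
r55=110111 pc5: +32 =318
r56=111000 pc3: +8 =326
r57=111001 pc4: +16 =342
r58=111010 pc4: +16 =358
r59=111011 pc5: +32 =390
r60=111100 pc4: +16 =406
r61=111101 pc5: +32 =438
r62=111110 pc5: +32 =470
r63=111111 pc6: +64 =534
r64=1000000 pc1: +2 =536
r65=1000001 pc2: +4 =540
r66=1000010 pc2: +4 =544
r67=1000011 pc3: +8 =552
r68=1000100 pc2: +4 =556
r69=1000101 pc3: +8 =564
r70=1000110 pc3: +8 =572
r71=1000111 pc4: +16 =588
r72=1001000 pc2: +4 =592
r73=1001001 pc3: +8 =600
r74=1001010 pc3: +8 =608

Answer: 608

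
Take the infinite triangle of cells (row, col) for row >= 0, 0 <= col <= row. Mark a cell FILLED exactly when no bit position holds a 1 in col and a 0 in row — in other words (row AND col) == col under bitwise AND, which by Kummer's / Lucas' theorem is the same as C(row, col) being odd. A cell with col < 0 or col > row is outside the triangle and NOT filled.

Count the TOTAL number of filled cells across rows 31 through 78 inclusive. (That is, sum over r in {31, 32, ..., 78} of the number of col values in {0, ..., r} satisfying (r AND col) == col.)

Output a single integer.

Answer: 648

Derivation:
r31=11111 pc5: +32 =32
r32=100000 pc1: +2 =34
r33=100001 pc2: +4 =38
r34=100010 pc2: +4 =42
r35=100011 pc3: +8 =50
r36=100100 pc2: +4 =54
r37=100101 pc3: +8 =62
r38=100110 pc3: +8 =70
r39=100111 pc4: +16 =86
r40=101000 pc2: +4 =90
r41=101001 pc3: +8 =98
r42=101010 pc3: +8 =106
r43=101011 pc4: +16 =122
r44=101100 pc3: +8 =130
r45=101101 pc4: +16 =146
r46=101110 pc4: +16 =162
r47=101111 pc5: +32 =194
r48=110000 pc2: +4 =198
r49=110001 pc3: +8 =206
r50=110010 pc3: +8 =214
r51=110011 pc4: +16 =230
r52=110100 pc3: +8 =238
r53=110101 pc4: +16 =254
r54=110110 pc4: +16 =270
r55=110111 pc5: +32 =302
r56=111000 pc3: +8 =310
r57=111001 pc4: +16 =326
r58=111010 pc4: +16 =342
r59=111011 pc5: +32 =374
r60=111100 pc4: +16 =390
r61=111101 pc5: +32 =422
r62=111110 pc5: +32 =454
r63=111111 pc6: +64 =518
r64=1000000 pc1: +2 =520
r65=1000001 pc2: +4 =524
r66=1000010 pc2: +4 =528
r67=1000011 pc3: +8 =536
r68=1000100 pc2: +4 =540
r69=1000101 pc3: +8 =548
r70=1000110 pc3: +8 =556
r71=1000111 pc4: +16 =572
r72=1001000 pc2: +4 =576
r73=1001001 pc3: +8 =584
r74=1001010 pc3: +8 =592
r75=1001011 pc4: +16 =608
r76=1001100 pc3: +8 =616
r77=1001101 pc4: +16 =632
r78=1001110 pc4: +16 =648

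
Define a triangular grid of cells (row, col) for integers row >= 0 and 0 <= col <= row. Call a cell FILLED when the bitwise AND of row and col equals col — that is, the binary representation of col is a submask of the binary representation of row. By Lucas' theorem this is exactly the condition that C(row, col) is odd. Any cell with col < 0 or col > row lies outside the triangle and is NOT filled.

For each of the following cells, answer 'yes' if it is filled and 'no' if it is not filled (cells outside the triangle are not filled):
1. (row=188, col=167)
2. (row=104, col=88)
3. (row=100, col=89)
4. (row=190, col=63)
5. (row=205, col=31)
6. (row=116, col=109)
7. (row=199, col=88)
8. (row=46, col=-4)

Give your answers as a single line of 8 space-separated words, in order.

(188,167): row=0b10111100, col=0b10100111, row AND col = 0b10100100 = 164; 164 != 167 -> empty
(104,88): row=0b1101000, col=0b1011000, row AND col = 0b1001000 = 72; 72 != 88 -> empty
(100,89): row=0b1100100, col=0b1011001, row AND col = 0b1000000 = 64; 64 != 89 -> empty
(190,63): row=0b10111110, col=0b111111, row AND col = 0b111110 = 62; 62 != 63 -> empty
(205,31): row=0b11001101, col=0b11111, row AND col = 0b1101 = 13; 13 != 31 -> empty
(116,109): row=0b1110100, col=0b1101101, row AND col = 0b1100100 = 100; 100 != 109 -> empty
(199,88): row=0b11000111, col=0b1011000, row AND col = 0b1000000 = 64; 64 != 88 -> empty
(46,-4): col outside [0, 46] -> not filled

Answer: no no no no no no no no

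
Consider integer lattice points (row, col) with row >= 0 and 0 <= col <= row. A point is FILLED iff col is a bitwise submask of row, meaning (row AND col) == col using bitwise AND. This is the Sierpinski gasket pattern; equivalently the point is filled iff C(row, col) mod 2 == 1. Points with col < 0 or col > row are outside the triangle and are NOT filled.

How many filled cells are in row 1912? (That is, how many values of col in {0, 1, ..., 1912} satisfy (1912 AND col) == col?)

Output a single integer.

1912 in binary = 11101111000
popcount(1912) = number of 1-bits in 11101111000 = 7
A col c satisfies (1912 AND c) == c iff every set bit of c is also set in 1912; each of the 7 set bits of 1912 can independently be on or off in c.
count = 2^7 = 128

Answer: 128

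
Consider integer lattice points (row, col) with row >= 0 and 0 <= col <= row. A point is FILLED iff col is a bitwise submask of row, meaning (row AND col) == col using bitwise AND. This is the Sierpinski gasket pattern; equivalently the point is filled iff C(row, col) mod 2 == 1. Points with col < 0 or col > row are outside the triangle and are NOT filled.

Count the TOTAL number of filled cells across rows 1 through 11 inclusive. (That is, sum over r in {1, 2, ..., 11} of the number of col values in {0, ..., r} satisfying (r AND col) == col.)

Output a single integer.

Answer: 44

Derivation:
r1=1 pc1: +2 =2
r2=10 pc1: +2 =4
r3=11 pc2: +4 =8
r4=100 pc1: +2 =10
r5=101 pc2: +4 =14
r6=110 pc2: +4 =18
r7=111 pc3: +8 =26
r8=1000 pc1: +2 =28
r9=1001 pc2: +4 =32
r10=1010 pc2: +4 =36
r11=1011 pc3: +8 =44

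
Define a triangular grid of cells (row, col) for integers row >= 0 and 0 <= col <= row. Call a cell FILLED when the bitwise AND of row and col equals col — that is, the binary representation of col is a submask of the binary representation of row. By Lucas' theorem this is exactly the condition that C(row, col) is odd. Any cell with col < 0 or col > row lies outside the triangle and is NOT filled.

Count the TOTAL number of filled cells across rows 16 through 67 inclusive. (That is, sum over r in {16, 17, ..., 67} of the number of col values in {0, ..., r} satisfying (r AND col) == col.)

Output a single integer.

r16=10000 pc1: +2 =2
r17=10001 pc2: +4 =6
r18=10010 pc2: +4 =10
r19=10011 pc3: +8 =18
r20=10100 pc2: +4 =22
r21=10101 pc3: +8 =30
r22=10110 pc3: +8 =38
r23=10111 pc4: +16 =54
r24=11000 pc2: +4 =58
r25=11001 pc3: +8 =66
r26=11010 pc3: +8 =74
r27=11011 pc4: +16 =90
r28=11100 pc3: +8 =98
r29=11101 pc4: +16 =114
r30=11110 pc4: +16 =130
r31=11111 pc5: +32 =162
r32=100000 pc1: +2 =164
r33=100001 pc2: +4 =168
r34=100010 pc2: +4 =172
r35=100011 pc3: +8 =180
r36=100100 pc2: +4 =184
r37=100101 pc3: +8 =192
r38=100110 pc3: +8 =200
r39=100111 pc4: +16 =216
r40=101000 pc2: +4 =220
r41=101001 pc3: +8 =228
r42=101010 pc3: +8 =236
r43=101011 pc4: +16 =252
r44=101100 pc3: +8 =260
r45=101101 pc4: +16 =276
r46=101110 pc4: +16 =292
r47=101111 pc5: +32 =324
r48=110000 pc2: +4 =328
r49=110001 pc3: +8 =336
r50=110010 pc3: +8 =344
r51=110011 pc4: +16 =360
r52=110100 pc3: +8 =368
r53=110101 pc4: +16 =384
r54=110110 pc4: +16 =400
r55=110111 pc5: +32 =432
r56=111000 pc3: +8 =440
r57=111001 pc4: +16 =456
r58=111010 pc4: +16 =472
r59=111011 pc5: +32 =504
r60=111100 pc4: +16 =520
r61=111101 pc5: +32 =552
r62=111110 pc5: +32 =584
r63=111111 pc6: +64 =648
r64=1000000 pc1: +2 =650
r65=1000001 pc2: +4 =654
r66=1000010 pc2: +4 =658
r67=1000011 pc3: +8 =666

Answer: 666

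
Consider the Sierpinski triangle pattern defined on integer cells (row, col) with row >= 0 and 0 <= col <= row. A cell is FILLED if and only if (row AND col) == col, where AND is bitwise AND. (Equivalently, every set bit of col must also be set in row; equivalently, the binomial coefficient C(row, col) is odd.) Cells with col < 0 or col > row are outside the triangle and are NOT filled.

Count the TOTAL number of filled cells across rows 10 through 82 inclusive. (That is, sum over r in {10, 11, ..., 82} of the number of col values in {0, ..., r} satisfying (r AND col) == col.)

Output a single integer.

r10=1010 pc2: +4 =4
r11=1011 pc3: +8 =12
r12=1100 pc2: +4 =16
r13=1101 pc3: +8 =24
r14=1110 pc3: +8 =32
r15=1111 pc4: +16 =48
r16=10000 pc1: +2 =50
r17=10001 pc2: +4 =54
r18=10010 pc2: +4 =58
r19=10011 pc3: +8 =66
r20=10100 pc2: +4 =70
r21=10101 pc3: +8 =78
r22=10110 pc3: +8 =86
r23=10111 pc4: +16 =102
r24=11000 pc2: +4 =106
r25=11001 pc3: +8 =114
r26=11010 pc3: +8 =122
r27=11011 pc4: +16 =138
r28=11100 pc3: +8 =146
r29=11101 pc4: +16 =162
r30=11110 pc4: +16 =178
r31=11111 pc5: +32 =210
r32=100000 pc1: +2 =212
r33=100001 pc2: +4 =216
r34=100010 pc2: +4 =220
r35=100011 pc3: +8 =228
r36=100100 pc2: +4 =232
r37=100101 pc3: +8 =240
r38=100110 pc3: +8 =248
r39=100111 pc4: +16 =264
r40=101000 pc2: +4 =268
r41=101001 pc3: +8 =276
r42=101010 pc3: +8 =284
r43=101011 pc4: +16 =300
r44=101100 pc3: +8 =308
r45=101101 pc4: +16 =324
r46=101110 pc4: +16 =340
r47=101111 pc5: +32 =372
r48=110000 pc2: +4 =376
r49=110001 pc3: +8 =384
r50=110010 pc3: +8 =392
r51=110011 pc4: +16 =408
r52=110100 pc3: +8 =416
r53=110101 pc4: +16 =432
r54=110110 pc4: +16 =448
r55=110111 pc5: +32 =480
r56=111000 pc3: +8 =488
r57=111001 pc4: +16 =504
r58=111010 pc4: +16 =520
r59=111011 pc5: +32 =552
r60=111100 pc4: +16 =568
r61=111101 pc5: +32 =600
r62=111110 pc5: +32 =632
r63=111111 pc6: +64 =696
r64=1000000 pc1: +2 =698
r65=1000001 pc2: +4 =702
r66=1000010 pc2: +4 =706
r67=1000011 pc3: +8 =714
r68=1000100 pc2: +4 =718
r69=1000101 pc3: +8 =726
r70=1000110 pc3: +8 =734
r71=1000111 pc4: +16 =750
r72=1001000 pc2: +4 =754
r73=1001001 pc3: +8 =762
r74=1001010 pc3: +8 =770
r75=1001011 pc4: +16 =786
r76=1001100 pc3: +8 =794
r77=1001101 pc4: +16 =810
r78=1001110 pc4: +16 =826
r79=1001111 pc5: +32 =858
r80=1010000 pc2: +4 =862
r81=1010001 pc3: +8 =870
r82=1010010 pc3: +8 =878

Answer: 878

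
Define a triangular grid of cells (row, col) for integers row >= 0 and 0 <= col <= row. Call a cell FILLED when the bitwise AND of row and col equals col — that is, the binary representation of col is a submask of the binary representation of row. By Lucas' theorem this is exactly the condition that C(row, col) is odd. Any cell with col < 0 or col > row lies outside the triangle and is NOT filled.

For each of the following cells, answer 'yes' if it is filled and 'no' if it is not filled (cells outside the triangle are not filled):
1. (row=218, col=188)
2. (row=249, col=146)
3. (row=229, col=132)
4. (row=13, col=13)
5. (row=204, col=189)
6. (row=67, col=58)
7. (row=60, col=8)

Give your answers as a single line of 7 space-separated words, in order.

(218,188): row=0b11011010, col=0b10111100, row AND col = 0b10011000 = 152; 152 != 188 -> empty
(249,146): row=0b11111001, col=0b10010010, row AND col = 0b10010000 = 144; 144 != 146 -> empty
(229,132): row=0b11100101, col=0b10000100, row AND col = 0b10000100 = 132; 132 == 132 -> filled
(13,13): row=0b1101, col=0b1101, row AND col = 0b1101 = 13; 13 == 13 -> filled
(204,189): row=0b11001100, col=0b10111101, row AND col = 0b10001100 = 140; 140 != 189 -> empty
(67,58): row=0b1000011, col=0b111010, row AND col = 0b10 = 2; 2 != 58 -> empty
(60,8): row=0b111100, col=0b1000, row AND col = 0b1000 = 8; 8 == 8 -> filled

Answer: no no yes yes no no yes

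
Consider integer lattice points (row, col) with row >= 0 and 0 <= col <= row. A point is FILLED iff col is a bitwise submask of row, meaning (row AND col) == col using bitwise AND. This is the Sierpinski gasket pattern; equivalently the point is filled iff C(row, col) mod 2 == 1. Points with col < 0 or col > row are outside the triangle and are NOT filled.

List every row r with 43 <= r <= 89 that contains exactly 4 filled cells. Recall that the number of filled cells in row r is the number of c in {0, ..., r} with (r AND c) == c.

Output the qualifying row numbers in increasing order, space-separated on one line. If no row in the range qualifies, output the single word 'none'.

Answer: 48 65 66 68 72 80

Derivation:
Row r has 2^popcount(r) filled cells, so we need popcount(r) = log2(4) = 2.
Scan r = 43..89 and keep those with exactly 2 one-bits:
r=43=101011 popcount=4 -> skip
r=44=101100 popcount=3 -> skip
r=45=101101 popcount=4 -> skip
r=46=101110 popcount=4 -> skip
r=47=101111 popcount=5 -> skip
r=48=110000 popcount=2 -> KEEP
r=49=110001 popcount=3 -> skip
r=50=110010 popcount=3 -> skip
r=51=110011 popcount=4 -> skip
r=52=110100 popcount=3 -> skip
r=53=110101 popcount=4 -> skip
r=54=110110 popcount=4 -> skip
r=55=110111 popcount=5 -> skip
r=56=111000 popcount=3 -> skip
r=57=111001 popcount=4 -> skip
r=58=111010 popcount=4 -> skip
r=59=111011 popcount=5 -> skip
r=60=111100 popcount=4 -> skip
r=61=111101 popcount=5 -> skip
r=62=111110 popcount=5 -> skip
r=63=111111 popcount=6 -> skip
r=64=1000000 popcount=1 -> skip
r=65=1000001 popcount=2 -> KEEP
r=66=1000010 popcount=2 -> KEEP
r=67=1000011 popcount=3 -> skip
r=68=1000100 popcount=2 -> KEEP
r=69=1000101 popcount=3 -> skip
r=70=1000110 popcount=3 -> skip
r=71=1000111 popcount=4 -> skip
r=72=1001000 popcount=2 -> KEEP
r=73=1001001 popcount=3 -> skip
r=74=1001010 popcount=3 -> skip
r=75=1001011 popcount=4 -> skip
r=76=1001100 popcount=3 -> skip
r=77=1001101 popcount=4 -> skip
r=78=1001110 popcount=4 -> skip
r=79=1001111 popcount=5 -> skip
r=80=1010000 popcount=2 -> KEEP
r=81=1010001 popcount=3 -> skip
r=82=1010010 popcount=3 -> skip
r=83=1010011 popcount=4 -> skip
r=84=1010100 popcount=3 -> skip
r=85=1010101 popcount=4 -> skip
r=86=1010110 popcount=4 -> skip
r=87=1010111 popcount=5 -> skip
r=88=1011000 popcount=3 -> skip
r=89=1011001 popcount=4 -> skip
Kept rows: 48 65 66 68 72 80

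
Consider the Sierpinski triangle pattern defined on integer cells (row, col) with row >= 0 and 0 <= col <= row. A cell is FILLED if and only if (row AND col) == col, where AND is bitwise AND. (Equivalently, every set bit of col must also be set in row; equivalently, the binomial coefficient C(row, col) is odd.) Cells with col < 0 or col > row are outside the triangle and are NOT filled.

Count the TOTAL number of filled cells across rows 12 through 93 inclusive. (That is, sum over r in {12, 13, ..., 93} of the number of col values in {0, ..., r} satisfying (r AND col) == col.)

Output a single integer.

Answer: 1074

Derivation:
r12=1100 pc2: +4 =4
r13=1101 pc3: +8 =12
r14=1110 pc3: +8 =20
r15=1111 pc4: +16 =36
r16=10000 pc1: +2 =38
r17=10001 pc2: +4 =42
r18=10010 pc2: +4 =46
r19=10011 pc3: +8 =54
r20=10100 pc2: +4 =58
r21=10101 pc3: +8 =66
r22=10110 pc3: +8 =74
r23=10111 pc4: +16 =90
r24=11000 pc2: +4 =94
r25=11001 pc3: +8 =102
r26=11010 pc3: +8 =110
r27=11011 pc4: +16 =126
r28=11100 pc3: +8 =134
r29=11101 pc4: +16 =150
r30=11110 pc4: +16 =166
r31=11111 pc5: +32 =198
r32=100000 pc1: +2 =200
r33=100001 pc2: +4 =204
r34=100010 pc2: +4 =208
r35=100011 pc3: +8 =216
r36=100100 pc2: +4 =220
r37=100101 pc3: +8 =228
r38=100110 pc3: +8 =236
r39=100111 pc4: +16 =252
r40=101000 pc2: +4 =256
r41=101001 pc3: +8 =264
r42=101010 pc3: +8 =272
r43=101011 pc4: +16 =288
r44=101100 pc3: +8 =296
r45=101101 pc4: +16 =312
r46=101110 pc4: +16 =328
r47=101111 pc5: +32 =360
r48=110000 pc2: +4 =364
r49=110001 pc3: +8 =372
r50=110010 pc3: +8 =380
r51=110011 pc4: +16 =396
r52=110100 pc3: +8 =404
r53=110101 pc4: +16 =420
r54=110110 pc4: +16 =436
r55=110111 pc5: +32 =468
r56=111000 pc3: +8 =476
r57=111001 pc4: +16 =492
r58=111010 pc4: +16 =508
r59=111011 pc5: +32 =540
r60=111100 pc4: +16 =556
r61=111101 pc5: +32 =588
r62=111110 pc5: +32 =620
r63=111111 pc6: +64 =684
r64=1000000 pc1: +2 =686
r65=1000001 pc2: +4 =690
r66=1000010 pc2: +4 =694
r67=1000011 pc3: +8 =702
r68=1000100 pc2: +4 =706
r69=1000101 pc3: +8 =714
r70=1000110 pc3: +8 =722
r71=1000111 pc4: +16 =738
r72=1001000 pc2: +4 =742
r73=1001001 pc3: +8 =750
r74=1001010 pc3: +8 =758
r75=1001011 pc4: +16 =774
r76=1001100 pc3: +8 =782
r77=1001101 pc4: +16 =798
r78=1001110 pc4: +16 =814
r79=1001111 pc5: +32 =846
r80=1010000 pc2: +4 =850
r81=1010001 pc3: +8 =858
r82=1010010 pc3: +8 =866
r83=1010011 pc4: +16 =882
r84=1010100 pc3: +8 =890
r85=1010101 pc4: +16 =906
r86=1010110 pc4: +16 =922
r87=1010111 pc5: +32 =954
r88=1011000 pc3: +8 =962
r89=1011001 pc4: +16 =978
r90=1011010 pc4: +16 =994
r91=1011011 pc5: +32 =1026
r92=1011100 pc4: +16 =1042
r93=1011101 pc5: +32 =1074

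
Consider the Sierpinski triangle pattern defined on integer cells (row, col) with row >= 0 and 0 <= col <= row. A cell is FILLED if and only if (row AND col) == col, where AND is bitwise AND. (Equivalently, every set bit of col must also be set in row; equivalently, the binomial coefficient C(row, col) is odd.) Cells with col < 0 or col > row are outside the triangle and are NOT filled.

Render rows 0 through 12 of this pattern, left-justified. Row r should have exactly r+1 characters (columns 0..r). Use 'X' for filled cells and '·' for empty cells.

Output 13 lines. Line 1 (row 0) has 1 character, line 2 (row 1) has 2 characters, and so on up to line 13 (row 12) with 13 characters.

Answer: X
XX
X·X
XXXX
X···X
XX··XX
X·X·X·X
XXXXXXXX
X·······X
XX······XX
X·X·····X·X
XXXX····XXXX
X···X···X···X

Derivation:
r0=0: X
r1=1: XX
r2=10: X·X
r3=11: XXXX
r4=100: X···X
r5=101: XX··XX
r6=110: X·X·X·X
r7=111: XXXXXXXX
r8=1000: X·······X
r9=1001: XX······XX
r10=1010: X·X·····X·X
r11=1011: XXXX····XXXX
r12=1100: X···X···X···X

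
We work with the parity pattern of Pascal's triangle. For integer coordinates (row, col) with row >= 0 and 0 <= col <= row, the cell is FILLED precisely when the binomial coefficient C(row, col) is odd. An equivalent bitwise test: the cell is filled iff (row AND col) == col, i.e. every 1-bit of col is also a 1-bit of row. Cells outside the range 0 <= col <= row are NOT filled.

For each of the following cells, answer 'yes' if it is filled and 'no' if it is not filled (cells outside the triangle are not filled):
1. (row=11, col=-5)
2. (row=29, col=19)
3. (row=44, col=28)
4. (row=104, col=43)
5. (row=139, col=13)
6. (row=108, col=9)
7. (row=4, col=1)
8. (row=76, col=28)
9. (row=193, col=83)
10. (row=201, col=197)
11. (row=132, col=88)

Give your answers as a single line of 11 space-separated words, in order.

(11,-5): col outside [0, 11] -> not filled
(29,19): row=0b11101, col=0b10011, row AND col = 0b10001 = 17; 17 != 19 -> empty
(44,28): row=0b101100, col=0b11100, row AND col = 0b1100 = 12; 12 != 28 -> empty
(104,43): row=0b1101000, col=0b101011, row AND col = 0b101000 = 40; 40 != 43 -> empty
(139,13): row=0b10001011, col=0b1101, row AND col = 0b1001 = 9; 9 != 13 -> empty
(108,9): row=0b1101100, col=0b1001, row AND col = 0b1000 = 8; 8 != 9 -> empty
(4,1): row=0b100, col=0b1, row AND col = 0b0 = 0; 0 != 1 -> empty
(76,28): row=0b1001100, col=0b11100, row AND col = 0b1100 = 12; 12 != 28 -> empty
(193,83): row=0b11000001, col=0b1010011, row AND col = 0b1000001 = 65; 65 != 83 -> empty
(201,197): row=0b11001001, col=0b11000101, row AND col = 0b11000001 = 193; 193 != 197 -> empty
(132,88): row=0b10000100, col=0b1011000, row AND col = 0b0 = 0; 0 != 88 -> empty

Answer: no no no no no no no no no no no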